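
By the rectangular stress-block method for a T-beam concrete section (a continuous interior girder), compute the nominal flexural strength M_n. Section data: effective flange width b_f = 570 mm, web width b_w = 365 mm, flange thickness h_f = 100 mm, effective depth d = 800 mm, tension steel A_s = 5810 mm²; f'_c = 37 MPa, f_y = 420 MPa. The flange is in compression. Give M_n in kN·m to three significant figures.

Tension: T = A_s f_y = 5810 × 420 = 2440200 N.
Try a within the flange: a = T/(0.85 f'_c b_f) = 2440200/(0.85 × 37 × 570) = 136.12 mm.
a = 136.12 > h_f = 100 mm: the block extends into the web. Split into flange-overhang and web parts.
C_f = 0.85 f'_c (b_f − b_w) h_f = 0.85 × 37 × (570 − 365) × 100 = 644725 N.
Remaining web compression depth: a_w = (T − C_f)/(0.85 f'_c b_w) = (2440200 − 644725)/(0.85 × 37 × 365) = 156.41 mm.
M_n = C_f(d − h_f/2) + (T − C_f)(d − a_w/2) = 644725 × (800 − 50) + 1795475 × (800 − 78.205) = 483.54 + 1295.96 = 1779.50 × 10⁶ N·mm.
M_n = 1779.50 kN·m.

M_n ≈ 1780 kN·m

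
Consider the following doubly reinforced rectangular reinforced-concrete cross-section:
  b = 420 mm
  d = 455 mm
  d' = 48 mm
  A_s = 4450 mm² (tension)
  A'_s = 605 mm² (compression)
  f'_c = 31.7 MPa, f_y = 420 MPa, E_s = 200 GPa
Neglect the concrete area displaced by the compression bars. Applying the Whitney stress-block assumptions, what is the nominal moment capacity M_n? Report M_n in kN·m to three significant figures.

Assume both tension and compression steel yield.
Net tension couple steel: A_s − A'_s = 3845 mm².
a = (A_s − A'_s) f_y / (0.85 f'_c b) = 1614900/(0.85 × 31.7 × 420) = 142.70 mm.
c = a/β₁ = 142.70/0.824 = 173.18 mm; ε'_s = 0.003(c − d')/c = 0.0022 ≥ f_y/E_s = 0.0021, so compression steel does yield.
M_n = (A_s − A'_s) f_y (d − a/2) + A'_s f_y (d − d') = [1614900 × (455 − 71.35) + 254100 × (455 − 48)] × 10⁻⁶ = 619.56 + 103.42 = 722.98 kN·m.

M_n ≈ 723 kN·m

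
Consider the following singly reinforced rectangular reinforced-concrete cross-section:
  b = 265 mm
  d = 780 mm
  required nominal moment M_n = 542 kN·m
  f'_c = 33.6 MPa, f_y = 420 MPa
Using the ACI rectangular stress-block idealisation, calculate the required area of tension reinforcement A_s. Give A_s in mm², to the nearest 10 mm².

A_s ≈ 1770 mm²

With M_n = 0.85 f'_c a b (d − a/2), solve the quadratic for a:
a = d − √(d² − 2M_n/(0.85 f'_c b)) = 780 − √(780² − 2 × 542×10⁶/(0.85 × 33.6 × 265)) = 97.96 mm.
A_s = 0.85 f'_c a b / f_y = 0.85 × 33.6 × 97.96 × 265 / 420 = 1765.2 mm².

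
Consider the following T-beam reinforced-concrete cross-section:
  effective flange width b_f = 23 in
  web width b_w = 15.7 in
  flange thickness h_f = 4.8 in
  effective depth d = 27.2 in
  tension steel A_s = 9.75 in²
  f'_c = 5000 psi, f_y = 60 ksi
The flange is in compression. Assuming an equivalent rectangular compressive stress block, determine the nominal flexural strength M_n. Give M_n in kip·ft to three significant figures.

M_n ≈ 1180 kip·ft

Tension: T = A_s f_y = 9.75 × 60 = 585 kips.
Try a within the flange: a = T/(0.85 f'_c b_f) = 585/(0.85 × 5 × 23) = 5.985 in.
a = 5.985 > h_f = 4.8 in: the block extends into the web. Split into flange-overhang and web parts.
C_f = 0.85 f'_c (b_f − b_w) h_f = 0.85 × 5 × (23 − 15.7) × 4.8 = 148.9 kips.
Remaining web compression depth: a_w = (T − C_f)/(0.85 f'_c b_w) = (585 − 148.9)/(0.85 × 5 × 15.7) = 6.536 in.
M_n = C_f(d − h_f/2) + (T − C_f)(d − a_w/2) = 148.9 × (27.2 − 2.4) + 436.1 × (27.2 − 3.268) = 3692.7 + 10436.7 = 14129.4 kip·in.
M_n = 14129.4/12 = 1177.45 kip·ft.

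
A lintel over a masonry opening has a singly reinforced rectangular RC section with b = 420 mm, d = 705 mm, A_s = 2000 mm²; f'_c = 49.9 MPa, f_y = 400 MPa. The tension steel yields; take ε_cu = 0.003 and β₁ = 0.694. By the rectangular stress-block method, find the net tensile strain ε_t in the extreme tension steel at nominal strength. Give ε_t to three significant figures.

a = A_s f_y/(0.85 f'_c b) = 44.91 mm.
β₁ = 0.694, so c = a/β₁ = 44.91/0.694 = 64.71 mm.
From the linear strain diagram with ε_cu = 0.003: ε_t = 0.003 (d − c)/c = 0.003 × (705 − 64.71)/64.71 = 0.0297.
Since ε_t ≥ 0.005, the section is tension-controlled.

ε_t ≈ 0.0297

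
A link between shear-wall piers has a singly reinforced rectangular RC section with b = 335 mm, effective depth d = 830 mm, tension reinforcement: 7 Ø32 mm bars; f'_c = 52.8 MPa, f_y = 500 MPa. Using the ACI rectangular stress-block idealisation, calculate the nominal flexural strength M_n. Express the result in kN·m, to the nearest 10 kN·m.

A_s = 7 × 804 = 5628 mm².
T = A_s f_y = 5628 × 500 = 2814000 N = 2814 kN.
From C = T: a = T/(0.85 f'_c b) = 2814000/(0.85 × 52.8 × 335) = 187.17 mm.
M_n = T(d − a/2) = 2814 kN × (830 − 93.585) mm = 2072.27 kN·m.

M_n ≈ 2070 kN·m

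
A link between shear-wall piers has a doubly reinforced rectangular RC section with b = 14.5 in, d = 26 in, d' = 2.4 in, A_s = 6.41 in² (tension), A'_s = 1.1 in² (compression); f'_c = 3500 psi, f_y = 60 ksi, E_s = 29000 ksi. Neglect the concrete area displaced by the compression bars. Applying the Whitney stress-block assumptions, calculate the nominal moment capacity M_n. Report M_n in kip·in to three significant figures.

Assume both steels yield.
a = (A_s − A'_s) f_y/(0.85 f'_c b) = (6.41 − 1.1) × 60/(0.85 × 3.5 × 14.5) = 7.386 in.
c = a/β₁ = 7.386/0.85 = 8.689 in; ε'_s = 0.003(c − d')/c = 0.0022 ≥ ε_y = 0.0021, so the compression steel yields.
M_n = (A_s − A'_s) f_y (d − a/2) + A'_s f_y (d − d') = 318.6 × (26 − 3.693) + 66 × (26 − 2.4) = 7107.0 + 1557.6 = 8664.6 kip·in.

M_n ≈ 8660 kip·in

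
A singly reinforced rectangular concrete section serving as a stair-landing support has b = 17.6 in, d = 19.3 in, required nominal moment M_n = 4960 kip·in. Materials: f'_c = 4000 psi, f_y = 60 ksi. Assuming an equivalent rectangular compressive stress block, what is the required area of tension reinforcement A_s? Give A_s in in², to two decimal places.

From M_n = 0.85 f'_c a b (d − a/2):
a = d − √(d² − 2M_n/(0.85 f'_c b)) = 19.3 − √(19.3² − 2 × 4960/(0.85 × 4 × 17.6)) = 4.922 in.
A_s = 0.85 f'_c a b / f_y = 0.85 × 4 × 4.922 × 17.6 / 60 = 4.909 in².

A_s ≈ 4.91 in²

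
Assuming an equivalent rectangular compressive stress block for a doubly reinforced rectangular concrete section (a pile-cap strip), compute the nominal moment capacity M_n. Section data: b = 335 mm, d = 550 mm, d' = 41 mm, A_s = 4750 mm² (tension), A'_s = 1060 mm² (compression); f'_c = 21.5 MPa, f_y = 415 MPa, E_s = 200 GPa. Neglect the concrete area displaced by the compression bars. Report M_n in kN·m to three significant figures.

M_n ≈ 875 kN·m

Assume both tension and compression steel yield.
Net tension couple steel: A_s − A'_s = 3690 mm².
a = (A_s − A'_s) f_y / (0.85 f'_c b) = 1531350/(0.85 × 21.5 × 335) = 250.13 mm.
c = a/β₁ = 250.13/0.85 = 294.27 mm; ε'_s = 0.003(c − d')/c = 0.0026 ≥ f_y/E_s = 0.0021, so compression steel does yield.
M_n = (A_s − A'_s) f_y (d − a/2) + A'_s f_y (d − d') = [1531350 × (550 − 125.065) + 439900 × (550 − 41)] × 10⁻⁶ = 650.72 + 223.91 = 874.63 kN·m.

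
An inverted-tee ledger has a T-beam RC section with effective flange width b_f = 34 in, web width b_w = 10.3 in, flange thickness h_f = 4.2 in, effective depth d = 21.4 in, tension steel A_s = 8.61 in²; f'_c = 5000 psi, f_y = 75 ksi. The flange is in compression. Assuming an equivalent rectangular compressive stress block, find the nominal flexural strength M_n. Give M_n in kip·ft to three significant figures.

M_n ≈ 1030 kip·ft

Tension: T = A_s f_y = 8.61 × 75 = 645.75 kips.
Try a within the flange: a = T/(0.85 f'_c b_f) = 645.75/(0.85 × 5 × 34) = 4.469 in.
a = 4.469 > h_f = 4.2 in: the block extends into the web. Split into flange-overhang and web parts.
C_f = 0.85 f'_c (b_f − b_w) h_f = 0.85 × 5 × (34 − 10.3) × 4.2 = 423.0 kips.
Remaining web compression depth: a_w = (T − C_f)/(0.85 f'_c b_w) = (645.75 − 423.0)/(0.85 × 5 × 10.3) = 5.089 in.
M_n = C_f(d − h_f/2) + (T − C_f)(d − a_w/2) = 423.0 × (21.4 − 2.1) + 222.75 × (21.4 − 2.5445) = 8163.9 + 4200.1 = 12364.0 kip·in.
M_n = 12364.0/12 = 1030.33 kip·ft.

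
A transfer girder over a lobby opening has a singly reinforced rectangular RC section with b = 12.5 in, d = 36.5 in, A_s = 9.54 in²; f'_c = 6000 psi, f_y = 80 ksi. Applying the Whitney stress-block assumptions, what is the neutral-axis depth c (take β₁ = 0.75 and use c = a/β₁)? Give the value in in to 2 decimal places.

T = A_s f_y = 9.54 × 80 = 763.2 kips.
a = T/(0.85 f'_c b) = 763.2/(0.85 × 6 × 12.5) = 11.9718 in.
With β₁ = 0.75, c = a/β₁ = 11.9718/0.75 = 15.96 in.

c ≈ 15.96 in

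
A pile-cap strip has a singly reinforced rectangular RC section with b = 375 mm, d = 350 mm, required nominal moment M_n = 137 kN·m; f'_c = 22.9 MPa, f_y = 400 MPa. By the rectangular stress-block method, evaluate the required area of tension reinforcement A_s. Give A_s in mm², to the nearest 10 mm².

A_s ≈ 1070 mm²

With M_n = 0.85 f'_c a b (d − a/2), solve the quadratic for a:
a = d − √(d² − 2M_n/(0.85 f'_c b)) = 350 − √(350² − 2 × 137×10⁶/(0.85 × 22.9 × 375)) = 58.52 mm.
A_s = 0.85 f'_c a b / f_y = 0.85 × 22.9 × 58.52 × 375 / 400 = 1067.9 mm².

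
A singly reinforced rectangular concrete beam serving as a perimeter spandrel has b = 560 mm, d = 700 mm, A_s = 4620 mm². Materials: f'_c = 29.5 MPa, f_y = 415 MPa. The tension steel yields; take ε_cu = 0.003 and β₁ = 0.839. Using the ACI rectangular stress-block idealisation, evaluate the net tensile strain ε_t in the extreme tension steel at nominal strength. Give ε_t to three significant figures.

a = A_s f_y/(0.85 f'_c b) = 136.54 mm.
β₁ = 0.839, so c = a/β₁ = 136.54/0.839 = 162.74 mm.
From the linear strain diagram with ε_cu = 0.003: ε_t = 0.003 (d − c)/c = 0.003 × (700 − 162.74)/162.74 = 0.00990.
Since ε_t ≥ 0.005, the section is tension-controlled.

ε_t ≈ 0.00990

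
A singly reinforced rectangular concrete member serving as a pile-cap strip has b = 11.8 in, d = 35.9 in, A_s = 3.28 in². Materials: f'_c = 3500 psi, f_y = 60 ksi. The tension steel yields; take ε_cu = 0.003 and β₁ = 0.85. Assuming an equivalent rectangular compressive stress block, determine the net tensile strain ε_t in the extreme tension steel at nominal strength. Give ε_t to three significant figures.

a = A_s f_y/(0.85 f'_c b) = 5.606 in.
β₁ = 0.85, so c = a/β₁ = 5.606/0.85 = 6.595 in.
From the linear strain diagram with ε_cu = 0.003: ε_t = 0.003 (d − c)/c = 0.003 × (35.9 − 6.595)/6.595 = 0.0133.
Since ε_t ≥ 0.005, the section is tension-controlled.

ε_t ≈ 0.0133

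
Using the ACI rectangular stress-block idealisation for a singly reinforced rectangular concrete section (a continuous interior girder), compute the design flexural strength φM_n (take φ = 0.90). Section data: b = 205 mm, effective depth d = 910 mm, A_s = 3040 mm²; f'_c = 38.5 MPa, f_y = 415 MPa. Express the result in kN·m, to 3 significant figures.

T = A_s f_y = 3040 × 415 = 1261600 N = 1261.6 kN.
From C = T: a = T/(0.85 f'_c b) = 1261600/(0.85 × 38.5 × 205) = 188.06 mm.
M_n = T(d − a/2) = 1261.6 kN × (910 − 94.03) mm = 1029.43 kN·m.
φM_n = 0.90 × 1029.43 = 926.49 kN·m.

φM_n ≈ 926 kN·m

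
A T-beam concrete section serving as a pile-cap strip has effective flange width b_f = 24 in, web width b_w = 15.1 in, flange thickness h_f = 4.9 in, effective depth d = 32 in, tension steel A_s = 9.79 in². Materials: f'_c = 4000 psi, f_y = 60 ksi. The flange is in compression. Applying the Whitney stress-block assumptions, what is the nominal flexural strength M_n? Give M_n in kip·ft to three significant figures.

M_n ≈ 1380 kip·ft

Tension: T = A_s f_y = 9.79 × 60 = 587.4 kips.
Try a within the flange: a = T/(0.85 f'_c b_f) = 587.4/(0.85 × 4 × 24) = 7.199 in.
a = 7.199 > h_f = 4.9 in: the block extends into the web. Split into flange-overhang and web parts.
C_f = 0.85 f'_c (b_f − b_w) h_f = 0.85 × 4 × (24 − 15.1) × 4.9 = 148.3 kips.
Remaining web compression depth: a_w = (T − C_f)/(0.85 f'_c b_w) = (587.4 − 148.3)/(0.85 × 4 × 15.1) = 8.553 in.
M_n = C_f(d − h_f/2) + (T − C_f)(d − a_w/2) = 148.3 × (32 − 2.45) + 439.1 × (32 − 4.2765) = 4382.3 + 12173.4 = 16555.7 kip·in.
M_n = 16555.7/12 = 1379.64 kip·ft.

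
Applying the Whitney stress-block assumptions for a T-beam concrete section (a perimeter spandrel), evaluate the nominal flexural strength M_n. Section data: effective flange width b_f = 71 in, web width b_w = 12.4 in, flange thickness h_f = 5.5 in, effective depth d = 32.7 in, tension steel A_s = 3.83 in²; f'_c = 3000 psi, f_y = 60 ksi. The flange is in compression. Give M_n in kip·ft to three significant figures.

Tension: T = A_s f_y = 3.83 × 60 = 229.8 kips.
Try a within the flange: a = T/(0.85 f'_c b_f) = 229.8/(0.85 × 3 × 71) = 1.269 in.
Since a = 1.269 ≤ h_f = 5.5 in, the stress block lies entirely in the flange; analyse as a rectangular beam of width b_f.
M_n = T(d − a/2) = 229.8 × (32.7 − 0.6345) = 7368.7 kip·in.
M_n = 7368.7/12 = 614.06 kip·ft.

M_n ≈ 614 kip·ft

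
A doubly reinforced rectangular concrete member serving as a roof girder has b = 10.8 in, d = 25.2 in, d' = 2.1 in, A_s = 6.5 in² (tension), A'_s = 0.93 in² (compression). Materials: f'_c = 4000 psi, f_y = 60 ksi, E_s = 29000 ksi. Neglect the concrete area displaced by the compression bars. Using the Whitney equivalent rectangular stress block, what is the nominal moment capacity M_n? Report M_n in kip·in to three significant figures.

M_n ≈ 8190 kip·in

Assume both steels yield.
a = (A_s − A'_s) f_y/(0.85 f'_c b) = (6.5 − 0.93) × 60/(0.85 × 4 × 10.8) = 9.101 in.
c = a/β₁ = 9.101/0.85 = 10.707 in; ε'_s = 0.003(c − d')/c = 0.0024 ≥ ε_y = 0.0021, so the compression steel yields.
M_n = (A_s − A'_s) f_y (d − a/2) + A'_s f_y (d − d') = 334.2 × (25.2 − 4.5505) + 55.8 × (25.2 − 2.1) = 6901.1 + 1289.0 = 8190.1 kip·in.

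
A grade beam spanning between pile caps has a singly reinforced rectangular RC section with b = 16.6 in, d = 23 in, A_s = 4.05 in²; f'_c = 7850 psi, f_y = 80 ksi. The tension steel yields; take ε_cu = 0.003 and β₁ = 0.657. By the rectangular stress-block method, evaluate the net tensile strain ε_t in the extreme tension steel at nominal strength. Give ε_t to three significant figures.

a = A_s f_y/(0.85 f'_c b) = 2.925 in.
β₁ = 0.657, so c = a/β₁ = 2.925/0.657 = 4.452 in.
From the linear strain diagram with ε_cu = 0.003: ε_t = 0.003 (d − c)/c = 0.003 × (23 − 4.452)/4.452 = 0.0125.
Since ε_t ≥ 0.005, the section is tension-controlled.

ε_t ≈ 0.0125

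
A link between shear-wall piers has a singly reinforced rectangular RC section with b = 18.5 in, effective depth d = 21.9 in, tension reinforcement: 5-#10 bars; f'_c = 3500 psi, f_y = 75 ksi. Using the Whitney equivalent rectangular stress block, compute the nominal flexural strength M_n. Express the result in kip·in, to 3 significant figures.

A_s = 5 × 1.27 = 6.35 in².
T = A_s f_y = 6.35 × 75 = 476.25 kips.
a = T/(0.85 f'_c b) = 476.25/(0.85 × 3.5 × 18.5) = 8.653 in.
M_n = T(d − a/2) = 476.25 × (21.9 − 4.3265) = 8369.4 kip·in.

M_n ≈ 8370 kip·in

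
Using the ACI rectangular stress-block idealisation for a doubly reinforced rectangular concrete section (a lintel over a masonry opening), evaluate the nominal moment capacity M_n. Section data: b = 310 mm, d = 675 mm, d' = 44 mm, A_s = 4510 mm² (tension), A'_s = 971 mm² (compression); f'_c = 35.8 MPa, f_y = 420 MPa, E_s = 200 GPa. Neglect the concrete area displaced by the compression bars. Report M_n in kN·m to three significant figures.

M_n ≈ 1140 kN·m

Assume both tension and compression steel yield.
Net tension couple steel: A_s − A'_s = 3539 mm².
a = (A_s − A'_s) f_y / (0.85 f'_c b) = 1486380/(0.85 × 35.8 × 310) = 157.57 mm.
c = a/β₁ = 157.57/0.794 = 198.45 mm; ε'_s = 0.003(c − d')/c = 0.0023 ≥ f_y/E_s = 0.0021, so compression steel does yield.
M_n = (A_s − A'_s) f_y (d − a/2) + A'_s f_y (d − d') = [1486380 × (675 − 78.785) + 407820 × (675 − 44)] × 10⁻⁶ = 886.20 + 257.33 = 1143.53 kN·m.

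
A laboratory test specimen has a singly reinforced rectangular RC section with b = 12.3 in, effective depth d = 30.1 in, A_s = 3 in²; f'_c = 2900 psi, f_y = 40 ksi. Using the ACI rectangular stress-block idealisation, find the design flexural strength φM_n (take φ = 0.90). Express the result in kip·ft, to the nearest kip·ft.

T = A_s f_y = 3 × 40 = 120 kips.
a = T/(0.85 f'_c b) = 120/(0.85 × 2.9 × 12.3) = 3.958 in.
M_n = T(d − a/2) = 120 × (30.1 − 1.979) = 3374.5 kip·in = 3374.5/12 = 281.21 kip·ft.
φM_n = 0.90 × 281.21 = 253.09 kip·ft.

φM_n ≈ 253 kip·ft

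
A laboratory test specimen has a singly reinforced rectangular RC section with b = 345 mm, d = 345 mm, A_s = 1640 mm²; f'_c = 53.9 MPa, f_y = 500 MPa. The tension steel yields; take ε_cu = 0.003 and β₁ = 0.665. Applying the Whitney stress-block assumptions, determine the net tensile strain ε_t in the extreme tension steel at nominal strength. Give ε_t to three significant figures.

a = A_s f_y/(0.85 f'_c b) = 51.88 mm.
β₁ = 0.665, so c = a/β₁ = 51.88/0.665 = 78.02 mm.
From the linear strain diagram with ε_cu = 0.003: ε_t = 0.003 (d − c)/c = 0.003 × (345 − 78.02)/78.02 = 0.0103.
Since ε_t ≥ 0.005, the section is tension-controlled.

ε_t ≈ 0.0103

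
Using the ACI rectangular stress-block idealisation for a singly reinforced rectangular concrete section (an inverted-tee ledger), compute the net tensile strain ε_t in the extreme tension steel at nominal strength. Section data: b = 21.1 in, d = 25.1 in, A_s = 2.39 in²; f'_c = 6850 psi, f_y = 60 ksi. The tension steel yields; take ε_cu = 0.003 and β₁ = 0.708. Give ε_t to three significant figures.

ε_t ≈ 0.0427

a = A_s f_y/(0.85 f'_c b) = 1.167 in.
β₁ = 0.708, so c = a/β₁ = 1.167/0.708 = 1.648 in.
From the linear strain diagram with ε_cu = 0.003: ε_t = 0.003 (d − c)/c = 0.003 × (25.1 − 1.648)/1.648 = 0.0427.
Since ε_t ≥ 0.005, the section is tension-controlled.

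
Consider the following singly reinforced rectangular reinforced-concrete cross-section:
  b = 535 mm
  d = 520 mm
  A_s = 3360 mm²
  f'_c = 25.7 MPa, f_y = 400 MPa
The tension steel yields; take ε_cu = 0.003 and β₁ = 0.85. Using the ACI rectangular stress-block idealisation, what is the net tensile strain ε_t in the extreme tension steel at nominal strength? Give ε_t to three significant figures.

a = A_s f_y/(0.85 f'_c b) = 115.00 mm.
β₁ = 0.85, so c = a/β₁ = 115.00/0.85 = 135.29 mm.
From the linear strain diagram with ε_cu = 0.003: ε_t = 0.003 (d − c)/c = 0.003 × (520 − 135.29)/135.29 = 0.00853.
Since ε_t ≥ 0.005, the section is tension-controlled.

ε_t ≈ 0.00853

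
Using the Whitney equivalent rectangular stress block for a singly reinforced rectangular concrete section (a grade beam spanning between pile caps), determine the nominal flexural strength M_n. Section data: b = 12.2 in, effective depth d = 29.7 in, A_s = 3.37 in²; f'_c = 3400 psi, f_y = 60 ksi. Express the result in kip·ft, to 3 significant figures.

M_n ≈ 452 kip·ft

T = A_s f_y = 3.37 × 60 = 202.2 kips.
a = T/(0.85 f'_c b) = 202.2/(0.85 × 3.4 × 12.2) = 5.735 in.
M_n = T(d − a/2) = 202.2 × (29.7 − 2.8675) = 5425.5 kip·in = 5425.5/12 = 452.13 kip·ft.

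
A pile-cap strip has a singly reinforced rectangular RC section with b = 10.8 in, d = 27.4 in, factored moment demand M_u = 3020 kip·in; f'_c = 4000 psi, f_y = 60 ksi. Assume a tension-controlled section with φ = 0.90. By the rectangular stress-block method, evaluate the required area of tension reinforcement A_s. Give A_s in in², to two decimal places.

M_n = M_u/φ = 3020/0.90 = 3355.56 kip·in.
From M_n = 0.85 f'_c a b (d − a/2):
a = d − √(d² − 2M_n/(0.85 f'_c b)) = 27.4 − √(27.4² − 2 × 3355.56/(0.85 × 4 × 10.8)) = 3.567 in.
A_s = 0.85 f'_c a b / f_y = 0.85 × 4 × 3.567 × 10.8 / 60 = 2.183 in².

A_s ≈ 2.18 in²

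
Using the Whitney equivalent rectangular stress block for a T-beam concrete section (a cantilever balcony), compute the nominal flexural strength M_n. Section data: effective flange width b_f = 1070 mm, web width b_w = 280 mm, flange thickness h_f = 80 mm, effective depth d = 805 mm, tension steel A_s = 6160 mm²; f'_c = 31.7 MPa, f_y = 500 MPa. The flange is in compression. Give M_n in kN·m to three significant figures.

Tension: T = A_s f_y = 6160 × 500 = 3080000 N.
Try a within the flange: a = T/(0.85 f'_c b_f) = 3080000/(0.85 × 31.7 × 1070) = 106.83 mm.
a = 106.83 > h_f = 80 mm: the block extends into the web. Split into flange-overhang and web parts.
C_f = 0.85 f'_c (b_f − b_w) h_f = 0.85 × 31.7 × (1070 − 280) × 80 = 1702924 N.
Remaining web compression depth: a_w = (T − C_f)/(0.85 f'_c b_w) = (3080000 − 1702924)/(0.85 × 31.7 × 280) = 182.52 mm.
M_n = C_f(d − h_f/2) + (T − C_f)(d − a_w/2) = 1702924 × (805 − 40) + 1377076 × (805 − 91.26) = 1302.74 + 982.87 = 2285.61 × 10⁶ N·mm.
M_n = 2285.61 kN·m.

M_n ≈ 2290 kN·m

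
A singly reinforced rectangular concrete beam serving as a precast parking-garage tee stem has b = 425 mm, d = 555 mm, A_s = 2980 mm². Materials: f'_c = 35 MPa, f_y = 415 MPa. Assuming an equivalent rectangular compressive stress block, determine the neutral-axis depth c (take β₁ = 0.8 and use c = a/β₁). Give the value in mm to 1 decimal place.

T = A_s f_y = 2980 × 415 = 1236700 N = 1236.7 kN.
Setting C = 0.85 f'_c a b equal to T: a = 1236700/(0.85 × 35 × 425) = 97.811 mm.
With β₁ = 0.8, c = a/β₁ = 97.811/0.8 = 122.3 mm.

c ≈ 122.3 mm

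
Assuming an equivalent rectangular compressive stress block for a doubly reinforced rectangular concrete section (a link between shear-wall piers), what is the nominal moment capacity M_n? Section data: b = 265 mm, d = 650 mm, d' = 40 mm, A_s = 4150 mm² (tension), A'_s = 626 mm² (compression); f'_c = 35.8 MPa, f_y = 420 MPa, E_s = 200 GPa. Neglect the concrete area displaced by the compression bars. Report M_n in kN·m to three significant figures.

M_n ≈ 987 kN·m

Assume both tension and compression steel yield.
Net tension couple steel: A_s − A'_s = 3524 mm².
a = (A_s − A'_s) f_y / (0.85 f'_c b) = 1480080/(0.85 × 35.8 × 265) = 183.54 mm.
c = a/β₁ = 183.54/0.794 = 231.16 mm; ε'_s = 0.003(c − d')/c = 0.0025 ≥ f_y/E_s = 0.0021, so compression steel does yield.
M_n = (A_s − A'_s) f_y (d − a/2) + A'_s f_y (d − d') = [1480080 × (650 − 91.77) + 262920 × (650 − 40)] × 10⁻⁶ = 826.23 + 160.38 = 986.61 kN·m.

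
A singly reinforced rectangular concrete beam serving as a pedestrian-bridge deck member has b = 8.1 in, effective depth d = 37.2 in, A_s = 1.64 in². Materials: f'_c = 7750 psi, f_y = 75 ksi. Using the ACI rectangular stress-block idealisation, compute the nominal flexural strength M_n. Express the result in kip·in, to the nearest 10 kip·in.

T = A_s f_y = 1.64 × 75 = 123 kips.
a = T/(0.85 f'_c b) = 123/(0.85 × 7.75 × 8.1) = 2.305 in.
M_n = T(d − a/2) = 123 × (37.2 − 1.1525) = 4433.8 kip·in.

M_n ≈ 4430 kip·in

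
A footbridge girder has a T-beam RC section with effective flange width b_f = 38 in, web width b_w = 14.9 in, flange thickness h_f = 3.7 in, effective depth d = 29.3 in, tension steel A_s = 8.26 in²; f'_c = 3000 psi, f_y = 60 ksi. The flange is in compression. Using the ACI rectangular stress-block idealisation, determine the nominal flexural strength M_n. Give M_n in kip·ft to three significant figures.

Tension: T = A_s f_y = 8.26 × 60 = 495.6 kips.
Try a within the flange: a = T/(0.85 f'_c b_f) = 495.6/(0.85 × 3 × 38) = 5.115 in.
a = 5.115 > h_f = 3.7 in: the block extends into the web. Split into flange-overhang and web parts.
C_f = 0.85 f'_c (b_f − b_w) h_f = 0.85 × 3 × (38 − 14.9) × 3.7 = 217.9 kips.
Remaining web compression depth: a_w = (T − C_f)/(0.85 f'_c b_w) = (495.6 − 217.9)/(0.85 × 3 × 14.9) = 7.309 in.
M_n = C_f(d − h_f/2) + (T − C_f)(d − a_w/2) = 217.9 × (29.3 − 1.85) + 277.7 × (29.3 − 3.6545) = 5981.4 + 7121.8 = 13103.2 kip·in.
M_n = 13103.2/12 = 1091.93 kip·ft.

M_n ≈ 1090 kip·ft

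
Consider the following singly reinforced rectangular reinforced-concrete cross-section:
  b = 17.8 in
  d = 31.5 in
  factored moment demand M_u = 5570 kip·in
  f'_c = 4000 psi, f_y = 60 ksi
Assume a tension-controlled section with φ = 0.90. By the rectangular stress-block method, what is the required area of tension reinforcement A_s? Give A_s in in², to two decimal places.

M_n = M_u/φ = 5570/0.90 = 6188.89 kip·in.
From M_n = 0.85 f'_c a b (d − a/2):
a = d − √(d² − 2M_n/(0.85 f'_c b)) = 31.5 − √(31.5² − 2 × 6188.89/(0.85 × 4 × 17.8)) = 3.434 in.
A_s = 0.85 f'_c a b / f_y = 0.85 × 4 × 3.434 × 17.8 / 60 = 3.464 in².

A_s ≈ 3.46 in²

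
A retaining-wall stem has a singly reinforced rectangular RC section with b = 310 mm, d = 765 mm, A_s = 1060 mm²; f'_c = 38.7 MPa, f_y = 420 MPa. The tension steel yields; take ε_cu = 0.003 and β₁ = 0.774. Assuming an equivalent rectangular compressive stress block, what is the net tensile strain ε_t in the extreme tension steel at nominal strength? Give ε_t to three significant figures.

ε_t ≈ 0.0377

a = A_s f_y/(0.85 f'_c b) = 43.66 mm.
β₁ = 0.774, so c = a/β₁ = 43.66/0.774 = 56.41 mm.
From the linear strain diagram with ε_cu = 0.003: ε_t = 0.003 (d − c)/c = 0.003 × (765 − 56.41)/56.41 = 0.0377.
Since ε_t ≥ 0.005, the section is tension-controlled.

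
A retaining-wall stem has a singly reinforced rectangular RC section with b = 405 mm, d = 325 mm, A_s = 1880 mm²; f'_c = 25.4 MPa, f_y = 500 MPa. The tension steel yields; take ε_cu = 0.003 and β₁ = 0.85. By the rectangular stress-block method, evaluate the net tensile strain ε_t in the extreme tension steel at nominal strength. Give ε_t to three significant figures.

ε_t ≈ 0.00471

a = A_s f_y/(0.85 f'_c b) = 107.50 mm.
β₁ = 0.85, so c = a/β₁ = 107.50/0.85 = 126.47 mm.
From the linear strain diagram with ε_cu = 0.003: ε_t = 0.003 (d − c)/c = 0.003 × (325 − 126.47)/126.47 = 0.00471.
ε_t is between 0.004 and 0.005 — transition zone.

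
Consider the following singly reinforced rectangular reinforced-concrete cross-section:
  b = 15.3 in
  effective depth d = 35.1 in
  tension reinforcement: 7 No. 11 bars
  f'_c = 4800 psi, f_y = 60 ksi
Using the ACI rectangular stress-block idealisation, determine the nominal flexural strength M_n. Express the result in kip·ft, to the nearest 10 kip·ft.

A_s = 7 × 1.56 = 10.92 in².
T = A_s f_y = 10.92 × 60 = 655.2 kips.
a = T/(0.85 f'_c b) = 655.2/(0.85 × 4.8 × 15.3) = 10.496 in.
M_n = T(d − a/2) = 655.2 × (35.1 − 5.248) = 19559.0 kip·in = 19559.0/12 = 1629.92 kip·ft.

M_n ≈ 1630 kip·ft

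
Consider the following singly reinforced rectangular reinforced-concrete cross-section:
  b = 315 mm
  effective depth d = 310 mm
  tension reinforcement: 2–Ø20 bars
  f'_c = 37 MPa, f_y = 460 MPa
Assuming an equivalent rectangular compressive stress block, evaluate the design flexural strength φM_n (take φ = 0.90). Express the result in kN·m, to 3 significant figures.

A_s = 2 × 314 = 628 mm².
T = A_s f_y = 628 × 460 = 288880 N = 288.88 kN.
From C = T: a = T/(0.85 f'_c b) = 288880/(0.85 × 37 × 315) = 29.16 mm.
M_n = T(d − a/2) = 288.88 kN × (310 − 14.58) mm = 85.34 kN·m.
φM_n = 0.90 × 85.34 = 76.81 kN·m.

φM_n ≈ 76.8 kN·m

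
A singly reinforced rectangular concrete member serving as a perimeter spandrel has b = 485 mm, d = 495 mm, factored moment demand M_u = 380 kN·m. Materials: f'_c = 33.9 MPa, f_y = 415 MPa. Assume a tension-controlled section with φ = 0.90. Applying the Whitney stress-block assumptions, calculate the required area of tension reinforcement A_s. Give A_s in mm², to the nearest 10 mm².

A_s ≈ 2200 mm²

M_n = M_u/φ = 380/0.90 = 422.222 kN·m.
With M_n = 0.85 f'_c a b (d − a/2), solve the quadratic for a:
a = d − √(d² − 2M_n/(0.85 f'_c b)) = 495 − √(495² − 2 × 422.222×10⁶/(0.85 × 33.9 × 485)) = 65.35 mm.
A_s = 0.85 f'_c a b / f_y = 0.85 × 33.9 × 65.35 × 485 / 415 = 2200.7 mm².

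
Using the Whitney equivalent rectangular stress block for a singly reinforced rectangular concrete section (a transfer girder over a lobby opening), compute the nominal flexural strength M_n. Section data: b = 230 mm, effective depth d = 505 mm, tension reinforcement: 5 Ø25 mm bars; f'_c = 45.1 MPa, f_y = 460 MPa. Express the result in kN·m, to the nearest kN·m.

M_n ≈ 498 kN·m

A_s = 5 × 491 = 2455 mm².
T = A_s f_y = 2455 × 460 = 1129300 N = 1129.3 kN.
From C = T: a = T/(0.85 f'_c b) = 1129300/(0.85 × 45.1 × 230) = 128.08 mm.
M_n = T(d − a/2) = 1129.3 kN × (505 − 64.04) mm = 497.98 kN·m.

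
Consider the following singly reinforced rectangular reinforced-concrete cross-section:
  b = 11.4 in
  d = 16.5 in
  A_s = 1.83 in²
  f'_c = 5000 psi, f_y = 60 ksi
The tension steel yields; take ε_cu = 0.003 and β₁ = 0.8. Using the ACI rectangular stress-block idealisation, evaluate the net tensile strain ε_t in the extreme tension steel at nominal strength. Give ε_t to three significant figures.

ε_t ≈ 0.0145

a = A_s f_y/(0.85 f'_c b) = 2.266 in.
β₁ = 0.8, so c = a/β₁ = 2.266/0.8 = 2.833 in.
From the linear strain diagram with ε_cu = 0.003: ε_t = 0.003 (d − c)/c = 0.003 × (16.5 − 2.833)/2.833 = 0.0145.
Since ε_t ≥ 0.005, the section is tension-controlled.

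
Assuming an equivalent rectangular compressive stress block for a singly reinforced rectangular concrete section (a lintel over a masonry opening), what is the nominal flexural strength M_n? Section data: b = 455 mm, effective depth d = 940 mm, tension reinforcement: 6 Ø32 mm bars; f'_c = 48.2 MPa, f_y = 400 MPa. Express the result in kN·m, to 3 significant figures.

M_n ≈ 1710 kN·m

A_s = 6 × 804 = 4824 mm².
T = A_s f_y = 4824 × 400 = 1929600 N = 1929.6 kN.
From C = T: a = T/(0.85 f'_c b) = 1929600/(0.85 × 48.2 × 455) = 103.51 mm.
M_n = T(d − a/2) = 1929.6 kN × (940 − 51.755) mm = 1713.96 kN·m.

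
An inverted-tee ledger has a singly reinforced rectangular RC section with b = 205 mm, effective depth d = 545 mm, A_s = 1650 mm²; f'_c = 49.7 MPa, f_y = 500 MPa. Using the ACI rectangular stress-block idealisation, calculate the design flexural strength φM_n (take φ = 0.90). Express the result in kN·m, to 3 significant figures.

T = A_s f_y = 1650 × 500 = 825000 N = 825 kN.
From C = T: a = T/(0.85 f'_c b) = 825000/(0.85 × 49.7 × 205) = 95.26 mm.
M_n = T(d − a/2) = 825 kN × (545 − 47.63) mm = 410.33 kN·m.
φM_n = 0.90 × 410.33 = 369.30 kN·m.

φM_n ≈ 369 kN·m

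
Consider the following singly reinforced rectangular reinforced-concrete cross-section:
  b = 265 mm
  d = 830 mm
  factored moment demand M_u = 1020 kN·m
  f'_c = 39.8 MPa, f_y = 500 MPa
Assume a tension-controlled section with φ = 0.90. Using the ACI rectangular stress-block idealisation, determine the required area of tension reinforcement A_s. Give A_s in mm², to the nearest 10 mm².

A_s ≈ 3040 mm²

M_n = M_u/φ = 1020/0.90 = 1133.33 kN·m.
With M_n = 0.85 f'_c a b (d − a/2), solve the quadratic for a:
a = d − √(d² − 2M_n/(0.85 f'_c b)) = 830 − √(830² − 2 × 1133.33×10⁶/(0.85 × 39.8 × 265)) = 169.65 mm.
A_s = 0.85 f'_c a b / f_y = 0.85 × 39.8 × 169.65 × 265 / 500 = 3041.8 mm².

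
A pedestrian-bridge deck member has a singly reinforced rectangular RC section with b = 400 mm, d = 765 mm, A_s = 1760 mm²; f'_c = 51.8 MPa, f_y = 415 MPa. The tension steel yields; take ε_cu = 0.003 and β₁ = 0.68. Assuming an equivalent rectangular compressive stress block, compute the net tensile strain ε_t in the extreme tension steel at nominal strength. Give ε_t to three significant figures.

ε_t ≈ 0.0346

a = A_s f_y/(0.85 f'_c b) = 41.47 mm.
β₁ = 0.68, so c = a/β₁ = 41.47/0.68 = 60.99 mm.
From the linear strain diagram with ε_cu = 0.003: ε_t = 0.003 (d − c)/c = 0.003 × (765 − 60.99)/60.99 = 0.0346.
Since ε_t ≥ 0.005, the section is tension-controlled.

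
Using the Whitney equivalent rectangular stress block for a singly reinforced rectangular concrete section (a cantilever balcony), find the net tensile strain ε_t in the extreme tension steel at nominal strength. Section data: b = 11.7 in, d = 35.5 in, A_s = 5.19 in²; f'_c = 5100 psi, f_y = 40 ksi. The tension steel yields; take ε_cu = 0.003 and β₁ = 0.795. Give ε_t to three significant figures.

a = A_s f_y/(0.85 f'_c b) = 4.093 in.
β₁ = 0.795, so c = a/β₁ = 4.093/0.795 = 5.148 in.
From the linear strain diagram with ε_cu = 0.003: ε_t = 0.003 (d − c)/c = 0.003 × (35.5 − 5.148)/5.148 = 0.0177.
Since ε_t ≥ 0.005, the section is tension-controlled.

ε_t ≈ 0.0177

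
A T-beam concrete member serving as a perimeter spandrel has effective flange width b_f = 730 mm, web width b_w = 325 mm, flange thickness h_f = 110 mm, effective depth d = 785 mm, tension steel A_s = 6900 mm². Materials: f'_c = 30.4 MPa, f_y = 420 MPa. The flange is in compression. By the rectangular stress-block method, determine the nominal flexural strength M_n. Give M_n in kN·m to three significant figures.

Tension: T = A_s f_y = 6900 × 420 = 2898000 N.
Try a within the flange: a = T/(0.85 f'_c b_f) = 2898000/(0.85 × 30.4 × 730) = 153.63 mm.
a = 153.63 > h_f = 110 mm: the block extends into the web. Split into flange-overhang and web parts.
C_f = 0.85 f'_c (b_f − b_w) h_f = 0.85 × 30.4 × (730 − 325) × 110 = 1151172 N.
Remaining web compression depth: a_w = (T − C_f)/(0.85 f'_c b_w) = (2898000 − 1151172)/(0.85 × 30.4 × 325) = 208.01 mm.
M_n = C_f(d − h_f/2) + (T − C_f)(d − a_w/2) = 1151172 × (785 − 55) + 1746828 × (785 − 104.005) = 840.36 + 1189.58 = 2029.94 × 10⁶ N·mm.
M_n = 2029.94 kN·m.

M_n ≈ 2030 kN·m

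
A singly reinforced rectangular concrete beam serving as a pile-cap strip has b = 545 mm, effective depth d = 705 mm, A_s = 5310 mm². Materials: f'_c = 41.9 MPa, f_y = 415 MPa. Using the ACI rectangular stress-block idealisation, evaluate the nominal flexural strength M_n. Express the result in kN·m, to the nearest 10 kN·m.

T = A_s f_y = 5310 × 415 = 2203650 N = 2203.65 kN.
From C = T: a = T/(0.85 f'_c b) = 2203650/(0.85 × 41.9 × 545) = 113.53 mm.
M_n = T(d − a/2) = 2203.65 kN × (705 − 56.765) mm = 1428.48 kN·m.

M_n ≈ 1430 kN·m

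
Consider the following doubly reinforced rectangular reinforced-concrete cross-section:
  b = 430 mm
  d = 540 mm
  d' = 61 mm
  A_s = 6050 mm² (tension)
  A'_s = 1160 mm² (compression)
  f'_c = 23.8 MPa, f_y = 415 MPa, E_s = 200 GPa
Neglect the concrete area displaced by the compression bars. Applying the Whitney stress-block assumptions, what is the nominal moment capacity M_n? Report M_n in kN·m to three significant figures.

M_n ≈ 1090 kN·m

Assume both tension and compression steel yield.
Net tension couple steel: A_s − A'_s = 4890 mm².
a = (A_s − A'_s) f_y / (0.85 f'_c b) = 2029350/(0.85 × 23.8 × 430) = 233.29 mm.
c = a/β₁ = 233.29/0.85 = 274.46 mm; ε'_s = 0.003(c − d')/c = 0.0023 ≥ f_y/E_s = 0.0021, so compression steel does yield.
M_n = (A_s − A'_s) f_y (d − a/2) + A'_s f_y (d − d') = [2029350 × (540 − 116.645) + 481400 × (540 − 61)] × 10⁻⁶ = 859.14 + 230.59 = 1089.73 kN·m.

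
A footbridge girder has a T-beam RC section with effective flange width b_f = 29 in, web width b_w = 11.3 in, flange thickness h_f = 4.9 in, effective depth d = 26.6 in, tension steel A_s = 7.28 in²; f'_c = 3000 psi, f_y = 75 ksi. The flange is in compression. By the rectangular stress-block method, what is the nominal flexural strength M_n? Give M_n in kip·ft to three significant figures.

M_n ≈ 1010 kip·ft

Tension: T = A_s f_y = 7.28 × 75 = 546 kips.
Try a within the flange: a = T/(0.85 f'_c b_f) = 546/(0.85 × 3 × 29) = 7.383 in.
a = 7.383 > h_f = 4.9 in: the block extends into the web. Split into flange-overhang and web parts.
C_f = 0.85 f'_c (b_f − b_w) h_f = 0.85 × 3 × (29 − 11.3) × 4.9 = 221.2 kips.
Remaining web compression depth: a_w = (T − C_f)/(0.85 f'_c b_w) = (546 − 221.2)/(0.85 × 3 × 11.3) = 11.272 in.
M_n = C_f(d − h_f/2) + (T − C_f)(d − a_w/2) = 221.2 × (26.6 − 2.45) + 324.8 × (26.6 − 5.636) = 5342.0 + 6809.1 = 12151.1 kip·in.
M_n = 12151.1/12 = 1012.59 kip·ft.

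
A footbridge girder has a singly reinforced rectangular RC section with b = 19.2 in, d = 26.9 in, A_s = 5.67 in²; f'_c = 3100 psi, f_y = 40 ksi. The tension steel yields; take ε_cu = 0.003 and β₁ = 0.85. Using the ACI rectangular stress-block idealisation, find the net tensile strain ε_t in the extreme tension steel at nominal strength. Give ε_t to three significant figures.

ε_t ≈ 0.0123

a = A_s f_y/(0.85 f'_c b) = 4.483 in.
β₁ = 0.85, so c = a/β₁ = 4.483/0.85 = 5.274 in.
From the linear strain diagram with ε_cu = 0.003: ε_t = 0.003 (d − c)/c = 0.003 × (26.9 − 5.274)/5.274 = 0.0123.
Since ε_t ≥ 0.005, the section is tension-controlled.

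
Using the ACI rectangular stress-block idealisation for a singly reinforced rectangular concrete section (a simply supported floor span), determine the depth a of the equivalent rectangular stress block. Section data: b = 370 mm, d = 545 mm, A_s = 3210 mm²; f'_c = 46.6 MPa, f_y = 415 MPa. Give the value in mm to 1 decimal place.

a ≈ 90.9 mm

T = A_s f_y = 3210 × 415 = 1332150 N = 1332.15 kN.
Setting C = 0.85 f'_c a b equal to T: a = 1332150/(0.85 × 46.6 × 370) = 90.9 mm.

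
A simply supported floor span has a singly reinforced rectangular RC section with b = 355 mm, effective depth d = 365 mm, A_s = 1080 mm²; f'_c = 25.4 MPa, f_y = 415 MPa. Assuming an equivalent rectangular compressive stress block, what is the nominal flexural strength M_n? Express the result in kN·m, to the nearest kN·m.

M_n ≈ 150 kN·m

T = A_s f_y = 1080 × 415 = 448200 N = 448.2 kN.
From C = T: a = T/(0.85 f'_c b) = 448200/(0.85 × 25.4 × 355) = 58.48 mm.
M_n = T(d − a/2) = 448.2 kN × (365 − 29.24) mm = 150.49 kN·m.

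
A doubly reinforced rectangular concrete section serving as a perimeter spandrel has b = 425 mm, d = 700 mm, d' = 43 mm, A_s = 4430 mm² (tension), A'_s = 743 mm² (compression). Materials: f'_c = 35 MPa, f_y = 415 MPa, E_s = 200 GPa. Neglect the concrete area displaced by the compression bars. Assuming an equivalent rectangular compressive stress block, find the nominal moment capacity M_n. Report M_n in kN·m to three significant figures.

M_n ≈ 1180 kN·m

Assume both tension and compression steel yield.
Net tension couple steel: A_s − A'_s = 3687 mm².
a = (A_s − A'_s) f_y / (0.85 f'_c b) = 1530105/(0.85 × 35 × 425) = 121.02 mm.
c = a/β₁ = 121.02/0.8 = 151.28 mm; ε'_s = 0.003(c − d')/c = 0.0021 ≥ f_y/E_s = 0.0021, so compression steel does yield.
M_n = (A_s − A'_s) f_y (d − a/2) + A'_s f_y (d − d') = [1530105 × (700 − 60.51) + 308345 × (700 − 43)] × 10⁻⁶ = 978.49 + 202.58 = 1181.07 kN·m.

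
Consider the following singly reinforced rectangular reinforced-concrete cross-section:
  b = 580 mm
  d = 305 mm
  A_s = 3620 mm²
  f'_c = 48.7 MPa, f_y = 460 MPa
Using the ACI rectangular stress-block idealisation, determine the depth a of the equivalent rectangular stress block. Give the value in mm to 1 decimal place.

a ≈ 69.4 mm

T = A_s f_y = 3620 × 460 = 1665200 N = 1665.2 kN.
Setting C = 0.85 f'_c a b equal to T: a = 1665200/(0.85 × 48.7 × 580) = 69.4 mm.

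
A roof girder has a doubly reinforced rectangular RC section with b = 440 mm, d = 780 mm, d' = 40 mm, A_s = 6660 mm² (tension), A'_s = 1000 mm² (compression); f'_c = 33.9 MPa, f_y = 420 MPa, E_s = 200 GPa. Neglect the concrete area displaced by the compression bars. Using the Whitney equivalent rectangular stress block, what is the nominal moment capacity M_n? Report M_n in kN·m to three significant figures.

M_n ≈ 1940 kN·m

Assume both tension and compression steel yield.
Net tension couple steel: A_s − A'_s = 5660 mm².
a = (A_s − A'_s) f_y / (0.85 f'_c b) = 2377200/(0.85 × 33.9 × 440) = 187.50 mm.
c = a/β₁ = 187.50/0.808 = 232.05 mm; ε'_s = 0.003(c − d')/c = 0.0025 ≥ f_y/E_s = 0.0021, so compression steel does yield.
M_n = (A_s − A'_s) f_y (d − a/2) + A'_s f_y (d − d') = [2377200 × (780 − 93.75) + 420000 × (780 − 40)] × 10⁻⁶ = 1631.35 + 310.80 = 1942.15 kN·m.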